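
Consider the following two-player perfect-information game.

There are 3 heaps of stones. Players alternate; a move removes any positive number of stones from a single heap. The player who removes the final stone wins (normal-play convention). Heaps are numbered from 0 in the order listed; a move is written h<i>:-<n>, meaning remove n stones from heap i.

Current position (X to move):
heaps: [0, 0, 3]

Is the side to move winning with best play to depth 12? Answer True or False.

[(0,0,3)] X move#1: h2:-1:-1/(0,0,2), h2:-2:-1/(0,0,1), h2:-3:+1/(0,0,0)*
[(0,0,0)] end (terminal -1, O#2); searched (0,0,3) to 12

X winning at [(0,0,3)]: True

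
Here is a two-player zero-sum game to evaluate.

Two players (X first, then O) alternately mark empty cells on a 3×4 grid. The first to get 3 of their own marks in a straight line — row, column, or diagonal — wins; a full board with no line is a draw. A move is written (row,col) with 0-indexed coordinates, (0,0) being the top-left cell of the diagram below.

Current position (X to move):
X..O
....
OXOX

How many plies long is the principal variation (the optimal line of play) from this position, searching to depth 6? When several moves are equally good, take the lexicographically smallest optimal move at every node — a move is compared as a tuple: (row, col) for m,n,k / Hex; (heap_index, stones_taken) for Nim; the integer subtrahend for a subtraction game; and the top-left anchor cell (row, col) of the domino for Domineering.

p1 X@[X..O/..../OXOX]: (0,1)[XX.O/..../OXOX]+1* (0,2)[X.XO/..../OXOX]+0 (1,0)[X..O/X.../OXOX]-1 (1,1)[X..O/.X../OXOX]+0 (1,2)[X..O/..X./OXOX]+0 (1,3)[X..O/...X/OXOX]-1
p2 O@[XX.O/..../OXOX]: (0,2)[XXOO/..../OXOX]-1* (1,0)[XX.O/O.../OXOX]-1 (1,1)[XX.O/.O../OXOX]-1 (1,2)[XX.O/..O./OXOX]-1 (1,3)[XX.O/...O/OXOX]-1
p3 X@[XXOO/..../OXOX]: (1,0)[XXOO/X.../OXOX]-1 (1,1)[XXOO/.X../OXOX]+1* (1,2)[XXOO/..X./OXOX]+1 (1,3)[XXOO/...X/OXOX]-1
p4 O@[XXOO/.X../OXOX] terminal -1; root [X..O/..../OXOX] d6

PV length from [X..O/..../OXOX]: 3 plies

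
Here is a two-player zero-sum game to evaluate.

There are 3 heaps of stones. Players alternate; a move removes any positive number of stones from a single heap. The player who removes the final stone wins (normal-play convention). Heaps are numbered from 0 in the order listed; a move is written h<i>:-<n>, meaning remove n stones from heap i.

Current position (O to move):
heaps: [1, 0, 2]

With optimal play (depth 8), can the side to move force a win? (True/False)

O winning at [(1,0,2)]: True

ply 1, O at (1,0,2) | h0:-1=-1→(0,0,2); h2:-1=+1→(1,0,1)*; h2:-2=-1→(1,0,0)
ply 2, X at (1,0,1) | h0:-1=-1→(0,0,1)*; h2:-1=-1→(1,0,0)
ply 3, O at (0,0,1) | h2:-1=+1→(0,0,0)*
ply 4: (0,0,0) is terminal -1 (X); from (1,0,2) depth 8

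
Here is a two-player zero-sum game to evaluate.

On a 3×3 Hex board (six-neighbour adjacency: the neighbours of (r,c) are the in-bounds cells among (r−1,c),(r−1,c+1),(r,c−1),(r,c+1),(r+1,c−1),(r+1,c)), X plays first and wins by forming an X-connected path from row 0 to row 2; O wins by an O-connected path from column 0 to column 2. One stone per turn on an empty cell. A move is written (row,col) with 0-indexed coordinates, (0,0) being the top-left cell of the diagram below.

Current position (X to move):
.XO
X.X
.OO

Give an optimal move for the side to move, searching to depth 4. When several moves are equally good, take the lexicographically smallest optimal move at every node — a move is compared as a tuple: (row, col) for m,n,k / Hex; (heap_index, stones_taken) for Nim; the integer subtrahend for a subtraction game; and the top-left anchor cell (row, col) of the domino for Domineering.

[.XO/X.X/.OO] X move#1: (0,0):-1/XXO/X.X/.OO, (1,1):-1/.XO/XXX/.OO, (2,0):+1/.XO/X.X/XOO*
[.XO/X.X/XOO] end (terminal -1, O#2); searched .XO/X.X/.OO to 4

X's best at [.XO/X.X/.OO]: (2,0)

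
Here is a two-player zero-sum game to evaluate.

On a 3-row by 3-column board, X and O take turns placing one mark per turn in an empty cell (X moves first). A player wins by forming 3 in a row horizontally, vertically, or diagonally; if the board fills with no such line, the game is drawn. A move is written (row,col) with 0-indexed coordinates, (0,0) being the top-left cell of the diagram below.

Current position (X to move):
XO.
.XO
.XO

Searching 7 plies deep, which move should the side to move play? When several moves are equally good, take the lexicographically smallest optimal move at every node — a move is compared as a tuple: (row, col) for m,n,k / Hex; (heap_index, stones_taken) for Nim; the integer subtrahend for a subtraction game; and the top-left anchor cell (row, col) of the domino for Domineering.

X's best at [XO./.XO/.XO]: (0,2)

[XO./.XO/.XO] X move#1: (0,2):+0/XOX/.XO/.XO*, (1,0):-1/XO./XXO/.XO, (2,0):-1/XO./.XO/XXO
[XOX/.XO/.XO] O move#2: (1,0):-1/XOX/OXO/.XO, (2,0):+0/XOX/.XO/OXO*
[XOX/.XO/OXO] X move#3: (1,0):+0/XOX/XXO/OXO*
[XOX/XXO/OXO] end (terminal +0, O#4); searched XO./.XO/.XO to 7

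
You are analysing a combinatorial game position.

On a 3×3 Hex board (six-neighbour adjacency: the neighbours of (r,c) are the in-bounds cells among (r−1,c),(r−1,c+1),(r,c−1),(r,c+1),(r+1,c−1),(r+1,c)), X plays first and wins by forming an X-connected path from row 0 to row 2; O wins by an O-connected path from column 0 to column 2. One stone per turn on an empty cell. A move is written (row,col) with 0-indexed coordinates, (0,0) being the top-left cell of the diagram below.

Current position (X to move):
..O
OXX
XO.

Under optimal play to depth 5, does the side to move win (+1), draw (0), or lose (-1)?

[..O/OXX/XO.] X move#1: (0,0):-1/X.O/OXX/XO., (0,1):+1/.XO/OXX/XO.*, (2,2):-1/..O/OXX/XOX
[.XO/OXX/XO.] end (terminal -1, O#2); searched ..O/OXX/XO. to 5

value(..O/OXX/XO., X) = +1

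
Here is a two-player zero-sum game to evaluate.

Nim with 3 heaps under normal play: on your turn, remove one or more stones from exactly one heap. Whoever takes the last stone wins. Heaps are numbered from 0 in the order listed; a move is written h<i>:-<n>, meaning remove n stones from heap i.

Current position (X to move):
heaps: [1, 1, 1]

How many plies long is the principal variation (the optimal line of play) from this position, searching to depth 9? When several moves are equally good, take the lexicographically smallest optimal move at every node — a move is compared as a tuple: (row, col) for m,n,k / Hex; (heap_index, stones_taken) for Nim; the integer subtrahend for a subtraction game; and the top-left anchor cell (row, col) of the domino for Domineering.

PV length from [(1,1,1)]: 3 plies

ply 1, X at (1,1,1) | h0:-1=+1→(0,1,1)*; h1:-1=+1→(1,0,1); h2:-1=+1→(1,1,0)
ply 2, O at (0,1,1) | h1:-1=-1→(0,0,1)*; h2:-1=-1→(0,1,0)
ply 3, X at (0,0,1) | h2:-1=+1→(0,0,0)*
ply 4: (0,0,0) is terminal -1 (O); from (1,1,1) depth 9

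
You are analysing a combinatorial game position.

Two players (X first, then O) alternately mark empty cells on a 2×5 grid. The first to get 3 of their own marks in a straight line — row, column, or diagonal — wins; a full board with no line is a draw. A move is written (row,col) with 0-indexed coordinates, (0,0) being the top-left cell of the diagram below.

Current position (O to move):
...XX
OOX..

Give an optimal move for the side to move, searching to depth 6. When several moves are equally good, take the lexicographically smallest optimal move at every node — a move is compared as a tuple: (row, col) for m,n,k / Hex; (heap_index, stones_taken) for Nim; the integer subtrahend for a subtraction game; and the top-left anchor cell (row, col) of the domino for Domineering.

O's best at [...XX/OOX..]: (0,2)

[...XX/OOX..] O move#1: (0,0):-1/O..XX/OOX.., (0,1):-1/.O.XX/OOX.., (0,2):+0/..OXX/OOX..*, (1,3):-1/...XX/OOXO., (1,4):-1/...XX/OOX.O
[..OXX/OOX..] X move#2: (0,0):+0/X.OXX/OOX..*, (0,1):+0/.XOXX/OOX.., (1,3):+0/..OXX/OOXX., (1,4):+0/..OXX/OOX.X
[X.OXX/OOX..] O move#3: (0,1):+0/XOOXX/OOX..*, (1,3):+0/X.OXX/OOXO., (1,4):+0/X.OXX/OOX.O
[XOOXX/OOX..] X move#4: (1,3):+0/XOOXX/OOXX.*, (1,4):+0/XOOXX/OOX.X
[XOOXX/OOXX.] O move#5: (1,4):+0/XOOXX/OOXXO*
[XOOXX/OOXXO] end (terminal +0, X#6); searched ...XX/OOX.. to 6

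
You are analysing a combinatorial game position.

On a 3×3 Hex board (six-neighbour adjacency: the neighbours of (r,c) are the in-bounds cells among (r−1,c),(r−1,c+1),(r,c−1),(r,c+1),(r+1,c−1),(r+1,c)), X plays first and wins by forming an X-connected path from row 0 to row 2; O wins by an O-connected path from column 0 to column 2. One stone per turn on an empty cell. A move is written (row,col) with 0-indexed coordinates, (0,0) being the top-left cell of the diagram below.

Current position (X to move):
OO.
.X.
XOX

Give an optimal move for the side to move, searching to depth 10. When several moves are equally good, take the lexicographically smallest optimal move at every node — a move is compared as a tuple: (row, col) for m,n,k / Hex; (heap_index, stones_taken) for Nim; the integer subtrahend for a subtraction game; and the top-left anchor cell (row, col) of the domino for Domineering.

X's best at [OO./.X./XOX]: (0,2)

[OO./.X./XOX] X move#1: (0,2):+1/OOX/.X./XOX*, (1,0):-1/OO./XX./XOX, (1,2):-1/OO./.XX/XOX
[OOX/.X./XOX] end (terminal -1, O#2); searched OO./.X./XOX to 10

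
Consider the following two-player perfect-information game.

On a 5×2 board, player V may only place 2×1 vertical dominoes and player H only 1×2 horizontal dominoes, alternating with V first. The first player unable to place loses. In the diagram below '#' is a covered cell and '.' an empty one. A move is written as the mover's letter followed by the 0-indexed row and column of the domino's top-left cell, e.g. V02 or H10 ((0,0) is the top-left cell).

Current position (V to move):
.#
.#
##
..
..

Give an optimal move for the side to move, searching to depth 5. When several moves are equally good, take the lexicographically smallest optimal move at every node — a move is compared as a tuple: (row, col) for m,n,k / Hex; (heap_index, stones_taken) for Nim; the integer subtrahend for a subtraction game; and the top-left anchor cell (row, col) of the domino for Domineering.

[.#/.#/##/../..] V move#1: V00:-1/##/##/##/../.., V30:+1/.#/.#/##/#./#.*, V31:+1/.#/.#/##/.#/.#
[.#/.#/##/#./#.] end (terminal -1, H#2); searched .#/.#/##/../.. to 5

V's best at [.#/.#/##/../..]: V30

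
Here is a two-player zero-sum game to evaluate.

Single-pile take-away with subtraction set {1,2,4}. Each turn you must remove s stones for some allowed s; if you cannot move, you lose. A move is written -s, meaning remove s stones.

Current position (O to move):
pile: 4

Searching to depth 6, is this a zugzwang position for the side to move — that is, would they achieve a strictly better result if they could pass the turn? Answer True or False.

p1 O@[4]: -1[3]+1* -2[2]-1 -4[0]+1
p2 X@[3]: -1[2]-1* -2[1]-1
p3 O@[2]: -1[1]-1 -2[0]+1*
p4 X@[0] terminal -1; root [4] d6
pass branch (X moves first from the same position):
  | p1 X@[4]: -1[3]+1* -2[2]-1 -4[0]+1
  | p2 O@[3]: -1[2]-1* -2[1]-1
  | p3 X@[2]: -1[1]-1 -2[0]+1*
  | p4 O@[0] terminal -1; root [4] d6
O moving scores +1; O passing scores -1

zugzwang(4, O) = False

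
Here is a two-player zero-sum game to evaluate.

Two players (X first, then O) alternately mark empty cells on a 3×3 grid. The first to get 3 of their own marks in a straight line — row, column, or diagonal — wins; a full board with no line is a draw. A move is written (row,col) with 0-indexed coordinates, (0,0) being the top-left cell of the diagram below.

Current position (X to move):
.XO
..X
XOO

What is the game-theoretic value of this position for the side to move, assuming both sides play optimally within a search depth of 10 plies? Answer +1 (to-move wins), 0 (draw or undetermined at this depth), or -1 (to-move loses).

[.XO/..X/XOO] X move#1: (0,0):+0/XXO/..X/XOO, (1,0):+1/.XO/X.X/XOO*, (1,1):+0/.XO/.XX/XOO
[.XO/X.X/XOO] O move#2: (0,0):-1/OXO/X.X/XOO*, (1,1):-1/.XO/XOX/XOO
[OXO/X.X/XOO] X move#3: (1,1):+1/OXO/XXX/XOO*
[OXO/XXX/XOO] end (terminal -1, O#4); searched .XO/..X/XOO to 10

value(.XO/..X/XOO, X) = +1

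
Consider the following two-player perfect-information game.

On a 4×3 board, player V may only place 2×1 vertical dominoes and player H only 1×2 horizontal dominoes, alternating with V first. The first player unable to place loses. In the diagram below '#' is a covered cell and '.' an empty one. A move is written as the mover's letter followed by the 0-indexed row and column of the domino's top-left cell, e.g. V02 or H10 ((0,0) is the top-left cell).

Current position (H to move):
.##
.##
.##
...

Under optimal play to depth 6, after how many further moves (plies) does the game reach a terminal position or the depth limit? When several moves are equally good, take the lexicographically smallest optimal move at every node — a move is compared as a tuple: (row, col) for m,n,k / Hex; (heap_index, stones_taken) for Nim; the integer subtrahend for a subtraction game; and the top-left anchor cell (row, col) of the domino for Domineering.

PV length from [.##/.##/.##/...]: 2 plies

p1 H@[.##/.##/.##/...]: H30[.##/.##/.##/##.]-1* H31[.##/.##/.##/.##]-1
p2 V@[.##/.##/.##/##.]: V00[###/###/.##/##.]+1* V10[.##/###/###/##.]+1
p3 H@[###/###/.##/##.] terminal -1; root [.##/.##/.##/...] d6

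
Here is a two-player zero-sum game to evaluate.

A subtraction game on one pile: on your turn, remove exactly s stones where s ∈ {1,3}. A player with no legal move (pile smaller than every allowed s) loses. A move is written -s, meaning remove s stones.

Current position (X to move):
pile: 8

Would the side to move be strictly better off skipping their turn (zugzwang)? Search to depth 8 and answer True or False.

ply 1, X at 8 | -1=-1→7*; -3=-1→5
ply 2, O at 7 | -1=+1→6*; -3=+1→4
ply 3, X at 6 | -1=-1→5*; -3=-1→3
ply 4, O at 5 | -1=+1→4*; -3=+1→2
ply 5, X at 4 | -1=-1→3*; -3=-1→1
ply 6, O at 3 | -1=+1→2*; -3=+1→0
ply 7, X at 2 | -1=-1→1*
ply 8, O at 1 | -1=+1→0*
ply 9: 0 is terminal -1 (X); from 8 depth 8
pass branch (O moves first from the same position):
  | ply 1, O at 8 | -1=-1→7*; -3=-1→5
  | ply 2, X at 7 | -1=+1→6*; -3=+1→4
  | ply 3, O at 6 | -1=-1→5*; -3=-1→3
  | ply 4, X at 5 | -1=+1→4*; -3=+1→2
  | ply 5, O at 4 | -1=-1→3*; -3=-1→1
  | ply 6, X at 3 | -1=+1→2*; -3=+1→0
  | ply 7, O at 2 | -1=-1→1*
  | ply 8, X at 1 | -1=+1→0*
  | ply 9: 0 is terminal -1 (O); from 8 depth 8
X moving scores -1; X passing scores +1

zugzwang(8, X) = True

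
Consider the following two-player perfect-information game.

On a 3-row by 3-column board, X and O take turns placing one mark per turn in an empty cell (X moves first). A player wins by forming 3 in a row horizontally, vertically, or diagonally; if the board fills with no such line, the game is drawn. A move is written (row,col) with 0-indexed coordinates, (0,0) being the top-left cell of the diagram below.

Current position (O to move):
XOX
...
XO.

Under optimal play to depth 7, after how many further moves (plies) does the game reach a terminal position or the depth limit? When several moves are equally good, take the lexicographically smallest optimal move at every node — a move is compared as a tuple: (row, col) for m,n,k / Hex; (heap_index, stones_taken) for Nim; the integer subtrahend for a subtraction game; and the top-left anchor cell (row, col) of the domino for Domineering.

ply 1, O at XOX/.../XO. | (1,0)=-1→XOX/O../XO.; (1,1)=+1→XOX/.O./XO.*; (1,2)=-1→XOX/..O/XO.; (2,2)=-1→XOX/.../XOO
ply 2: XOX/.O./XO. is terminal -1 (X); from XOX/.../XO. depth 7

PV length from [XOX/.../XO.]: 1 ply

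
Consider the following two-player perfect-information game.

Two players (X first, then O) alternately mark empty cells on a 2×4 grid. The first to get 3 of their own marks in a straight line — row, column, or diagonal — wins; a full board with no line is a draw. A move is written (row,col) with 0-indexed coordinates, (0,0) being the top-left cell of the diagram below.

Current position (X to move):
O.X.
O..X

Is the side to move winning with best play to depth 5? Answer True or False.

X winning at [O.X./O..X]: False

p1 X@[O.X./O..X]: (0,1)[OXX./O..X]+0* (0,3)[O.XX/O..X]+0 (1,1)[O.X./OX.X]+0 (1,2)[O.X./O.XX]+0
p2 O@[OXX./O..X]: (0,3)[OXXO/O..X]+0* (1,1)[OXX./OO.X]-1 (1,2)[OXX./O.OX]-1
p3 X@[OXXO/O..X]: (1,1)[OXXO/OX.X]+0* (1,2)[OXXO/O.XX]+0
p4 O@[OXXO/OX.X]: (1,2)[OXXO/OXOX]+0*
p5 X@[OXXO/OXOX] terminal +0; root [O.X./O..X] d5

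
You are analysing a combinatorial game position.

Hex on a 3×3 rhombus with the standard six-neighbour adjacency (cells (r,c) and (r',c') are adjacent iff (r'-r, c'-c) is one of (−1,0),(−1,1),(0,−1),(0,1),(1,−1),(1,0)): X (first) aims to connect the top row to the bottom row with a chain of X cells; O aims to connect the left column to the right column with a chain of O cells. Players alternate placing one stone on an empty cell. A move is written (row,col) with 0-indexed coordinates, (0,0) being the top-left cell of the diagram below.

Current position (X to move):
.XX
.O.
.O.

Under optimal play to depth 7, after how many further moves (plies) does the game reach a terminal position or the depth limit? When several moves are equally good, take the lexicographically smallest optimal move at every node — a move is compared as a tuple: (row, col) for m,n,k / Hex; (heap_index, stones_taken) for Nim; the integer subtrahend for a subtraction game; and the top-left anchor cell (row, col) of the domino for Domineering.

PV length from [.XX/.O./.O.]: 4 plies

[.XX/.O./.O.] X move#1: (0,0):-1/XXX/.O./.O.*, (1,0):-1/.XX/XO./.O., (1,2):-1/.XX/.OX/.O., (2,0):-1/.XX/.O./XO., (2,2):-1/.XX/.O./.OX
[XXX/.O./.O.] O move#2: (1,0):+1/XXX/OO./.O.*, (1,2):+1/XXX/.OO/.O., (2,0):+1/XXX/.O./OO., (2,2):+1/XXX/.O./.OO
[XXX/OO./.O.] X move#3: (1,2):-1/XXX/OOX/.O.*, (2,0):-1/XXX/OO./XO., (2,2):-1/XXX/OO./.OX
[XXX/OOX/.O.] O move#4: (2,0):-1/XXX/OOX/OO., (2,2):+1/XXX/OOX/.OO*
[XXX/OOX/.OO] end (terminal -1, X#5); searched .XX/.O./.O. to 7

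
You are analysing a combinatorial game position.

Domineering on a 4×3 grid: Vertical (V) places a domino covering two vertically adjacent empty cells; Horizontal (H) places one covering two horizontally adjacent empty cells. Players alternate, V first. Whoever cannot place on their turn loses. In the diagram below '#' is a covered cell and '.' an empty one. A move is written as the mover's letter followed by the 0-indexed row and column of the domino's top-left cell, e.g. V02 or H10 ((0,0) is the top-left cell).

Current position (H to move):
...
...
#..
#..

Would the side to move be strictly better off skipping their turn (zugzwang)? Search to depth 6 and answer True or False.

zugzwang(.../.../#../#.., H) = False

p1 H@[.../.../#../#..]: H00[##./.../#../#..]-1* H01[.##/.../#../#..]-1 H10[.../##./#../#..]-1 H11[.../.##/#../#..]-1 H21[.../.../###/#..]-1 H31[.../.../#../###]-1
p2 V@[##./.../#../#..]: V02[###/..#/#../#..]-1 V11[##./.#./##./#..]+1* V12[##./..#/#.#/#..]+1 V21[##./.../##./##.]+1 V22[##./.../#.#/#.#]+1
p3 H@[##./.#./##./#..]: H31[##./.#./##./###]-1*
p4 V@[##./.#./##./###]: V02[###/.##/##./###]+1* V12[##./.##/###/###]+1
p5 H@[###/.##/##./###] terminal -1; root [.../.../#../#..] d6
if H skipped the turn, V would face:
~ p1 V@[.../.../#../#..]: V00[#../#../#../#..]+1* V01[.#./.#./#../#..]+1 V02[..#/..#/#../#..]+1 V11[.../.#./##./#..]+1 V12[.../..#/#.#/#..]-1 V21[.../.../##./##.]+1 V22[.../.../#.#/#.#]+1
~ p2 H@[#../#../#../#..]: H01[###/#../#../#..]-1* H11[#../###/#../#..]-1 H21[#../#../###/#..]-1 H31[#../#../#../###]-1
~ p3 V@[###/#../#../#..]: V11[###/##./##./#..]+1* V12[###/#.#/#.#/#..]+1 V21[###/#../##./##.]+1 V22[###/#../#.#/#.#]+1
~ p4 H@[###/##./##./#..]: H31[###/##./##./###]-1*
~ p5 V@[###/##./##./###]: V12[###/###/###/###]+1*
~ p6 H@[###/###/###/###] terminal -1; root [.../.../#../#..] d6
compare (H): move=-1 vs pass=-1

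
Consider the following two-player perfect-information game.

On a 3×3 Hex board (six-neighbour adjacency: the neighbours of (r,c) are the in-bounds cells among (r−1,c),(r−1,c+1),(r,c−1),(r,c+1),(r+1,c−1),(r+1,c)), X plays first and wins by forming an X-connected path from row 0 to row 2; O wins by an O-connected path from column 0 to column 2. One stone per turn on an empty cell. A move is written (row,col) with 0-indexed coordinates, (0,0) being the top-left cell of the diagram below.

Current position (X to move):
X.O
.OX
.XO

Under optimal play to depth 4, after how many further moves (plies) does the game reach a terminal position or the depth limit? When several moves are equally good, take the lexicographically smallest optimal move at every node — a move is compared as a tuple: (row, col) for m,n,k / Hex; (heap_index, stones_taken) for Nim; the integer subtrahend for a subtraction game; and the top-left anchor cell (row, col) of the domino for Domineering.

p1 X@[X.O/.OX/.XO]: (0,1)[XXO/.OX/.XO]-1* (1,0)[X.O/XOX/.XO]-1 (2,0)[X.O/.OX/XXO]-1
p2 O@[XXO/.OX/.XO]: (1,0)[XXO/OOX/.XO]+1* (2,0)[XXO/.OX/OXO]+1
p3 X@[XXO/OOX/.XO] terminal -1; root [X.O/.OX/.XO] d4

PV length from [X.O/.OX/.XO]: 2 plies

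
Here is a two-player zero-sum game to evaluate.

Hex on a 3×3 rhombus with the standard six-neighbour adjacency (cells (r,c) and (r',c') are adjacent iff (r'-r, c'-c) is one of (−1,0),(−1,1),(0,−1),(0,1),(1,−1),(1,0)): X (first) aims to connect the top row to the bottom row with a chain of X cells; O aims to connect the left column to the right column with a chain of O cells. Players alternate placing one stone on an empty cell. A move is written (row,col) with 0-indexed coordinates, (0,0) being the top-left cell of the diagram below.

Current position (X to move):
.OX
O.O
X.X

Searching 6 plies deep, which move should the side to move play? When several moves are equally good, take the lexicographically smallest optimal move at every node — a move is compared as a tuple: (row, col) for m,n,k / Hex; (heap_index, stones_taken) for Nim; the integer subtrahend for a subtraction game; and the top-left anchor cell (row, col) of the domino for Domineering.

[.OX/O.O/X.X] X move#1: (0,0):-1/XOX/O.O/X.X, (1,1):+1/.OX/OXO/X.X*, (2,1):-1/.OX/O.O/XXX
[.OX/OXO/X.X] end (terminal -1, O#2); searched .OX/O.O/X.X to 6

X's best at [.OX/O.O/X.X]: (1,1)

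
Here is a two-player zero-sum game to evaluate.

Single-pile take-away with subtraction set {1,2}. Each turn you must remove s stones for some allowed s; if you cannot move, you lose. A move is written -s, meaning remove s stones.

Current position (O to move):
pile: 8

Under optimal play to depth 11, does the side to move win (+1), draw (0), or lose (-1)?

[8] O move#1: -1:-1/7, -2:+1/6*
[6] X move#2: -1:-1/5*, -2:-1/4
[5] O move#3: -1:-1/4, -2:+1/3*
[3] X move#4: -1:-1/2*, -2:-1/1
[2] O move#5: -1:-1/1, -2:+1/0*
[0] end (terminal -1, X#6); searched 8 to 11

value(8, O) = +1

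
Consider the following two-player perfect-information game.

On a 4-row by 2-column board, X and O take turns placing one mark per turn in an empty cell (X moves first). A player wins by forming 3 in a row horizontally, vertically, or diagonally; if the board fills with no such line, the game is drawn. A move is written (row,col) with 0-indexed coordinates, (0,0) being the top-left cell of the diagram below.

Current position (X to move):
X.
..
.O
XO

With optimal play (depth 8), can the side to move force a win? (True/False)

X winning at [X./../.O/XO]: False

ply 1, X at X./../.O/XO | (0,1)=-1→XX/../.O/XO; (1,0)=-1→X./X./.O/XO; (1,1)=+0→X./.X/.O/XO*; (2,0)=-1→X./../XO/XO
ply 2, O at X./.X/.O/XO | (0,1)=+0→XO/.X/.O/XO*; (1,0)=+0→X./OX/.O/XO; (2,0)=+0→X./.X/OO/XO
ply 3, X at XO/.X/.O/XO | (1,0)=+0→XO/XX/.O/XO*; (2,0)=+0→XO/.X/XO/XO
ply 4, O at XO/XX/.O/XO | (2,0)=+0→XO/XX/OO/XO*
ply 5: XO/XX/OO/XO is terminal +0 (X); from X./../.O/XO depth 8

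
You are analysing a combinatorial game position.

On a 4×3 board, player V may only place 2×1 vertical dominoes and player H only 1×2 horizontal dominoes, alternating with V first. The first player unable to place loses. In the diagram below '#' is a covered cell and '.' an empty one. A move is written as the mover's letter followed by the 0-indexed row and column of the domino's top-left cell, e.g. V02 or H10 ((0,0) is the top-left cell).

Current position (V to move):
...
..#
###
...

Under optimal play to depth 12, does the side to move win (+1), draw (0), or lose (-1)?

[.../..#/###/...] V move#1: V00:-1/#../#.#/###/..., V01:+1/.#./.##/###/...*
[.#./.##/###/...] H move#2: H30:-1/.#./.##/###/##.*, H31:-1/.#./.##/###/.##
[.#./.##/###/##.] V move#3: V00:+1/##./###/###/##.*
[##./###/###/##.] end (terminal -1, H#4); searched .../..#/###/... to 12

value(.../..#/###/..., V) = +1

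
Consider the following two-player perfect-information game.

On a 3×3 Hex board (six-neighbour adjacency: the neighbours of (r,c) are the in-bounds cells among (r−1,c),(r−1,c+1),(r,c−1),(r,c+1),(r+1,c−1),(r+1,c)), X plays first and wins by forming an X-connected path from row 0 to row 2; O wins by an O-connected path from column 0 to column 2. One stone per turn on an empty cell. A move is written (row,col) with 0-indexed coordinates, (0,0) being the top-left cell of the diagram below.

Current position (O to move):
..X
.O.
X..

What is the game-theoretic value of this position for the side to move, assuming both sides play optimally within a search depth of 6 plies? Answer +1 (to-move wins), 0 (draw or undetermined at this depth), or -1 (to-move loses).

p1 O@[..X/.O./X..]: (0,0)[O.X/.O./X..]-1* (0,1)[.OX/.O./X..]-1 (1,0)[..X/OO./X..]-1 (1,2)[..X/.OO/X..]-1 (2,1)[..X/.O./XO.]-1 (2,2)[..X/.O./X.O]-1
p2 X@[O.X/.O./X..]: (0,1)[OXX/.O./X..]+1* (1,0)[O.X/XO./X..]+1 (1,2)[O.X/.OX/X..]+1 (2,1)[O.X/.O./XX.]-1 (2,2)[O.X/.O./X.X]-1
p3 O@[OXX/.O./X..]: (1,0)[OXX/OO./X..]-1* (1,2)[OXX/.OO/X..]-1 (2,1)[OXX/.O./XO.]-1 (2,2)[OXX/.O./X.O]-1
p4 X@[OXX/OO./X..]: (1,2)[OXX/OOX/X..]+1* (2,1)[OXX/OO./XX.]-1 (2,2)[OXX/OO./X.X]-1
p5 O@[OXX/OOX/X..]: (2,1)[OXX/OOX/XO.]-1* (2,2)[OXX/OOX/X.O]-1
p6 X@[OXX/OOX/XO.]: (2,2)[OXX/OOX/XOX]+1*
p7 O@[OXX/OOX/XOX] terminal -1; root [..X/.O./X..] d6

value(..X/.O./X.., O) = -1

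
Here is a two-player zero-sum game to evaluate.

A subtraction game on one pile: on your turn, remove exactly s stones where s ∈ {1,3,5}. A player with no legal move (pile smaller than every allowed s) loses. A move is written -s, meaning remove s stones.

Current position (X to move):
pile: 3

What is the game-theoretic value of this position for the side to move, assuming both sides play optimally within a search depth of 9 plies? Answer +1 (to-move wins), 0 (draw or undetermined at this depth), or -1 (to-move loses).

[3] X move#1: -1:+1/2*, -3:+1/0
[2] O move#2: -1:-1/1*
[1] X move#3: -1:+1/0*
[0] end (terminal -1, O#4); searched 3 to 9

value(3, X) = +1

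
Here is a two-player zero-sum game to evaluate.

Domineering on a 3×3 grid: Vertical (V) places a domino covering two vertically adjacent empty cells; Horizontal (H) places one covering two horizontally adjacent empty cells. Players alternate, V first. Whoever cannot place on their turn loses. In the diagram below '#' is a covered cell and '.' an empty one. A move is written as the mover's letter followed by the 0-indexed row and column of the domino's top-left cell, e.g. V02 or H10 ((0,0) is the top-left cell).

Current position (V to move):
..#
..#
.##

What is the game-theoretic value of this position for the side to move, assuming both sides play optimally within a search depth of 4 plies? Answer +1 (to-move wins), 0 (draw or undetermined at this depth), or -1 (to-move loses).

value(..#/..#/.##, V) = +1

ply 1, V at ..#/..#/.## | V00=+1→#.#/#.#/.##*; V01=+1→.##/.##/.##; V10=-1→..#/#.#/###
ply 2: #.#/#.#/.## is terminal -1 (H); from ..#/..#/.## depth 4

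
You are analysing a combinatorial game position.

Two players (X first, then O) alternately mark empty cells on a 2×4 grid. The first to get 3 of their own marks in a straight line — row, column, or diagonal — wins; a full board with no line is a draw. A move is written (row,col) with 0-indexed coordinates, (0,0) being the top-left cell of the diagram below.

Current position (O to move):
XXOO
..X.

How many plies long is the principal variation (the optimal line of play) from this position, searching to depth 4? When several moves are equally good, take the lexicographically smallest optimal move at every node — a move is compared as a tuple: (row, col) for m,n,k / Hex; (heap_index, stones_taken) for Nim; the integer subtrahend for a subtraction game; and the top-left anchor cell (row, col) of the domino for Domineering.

ply 1, O at XXOO/..X. | (1,0)=+0→XXOO/O.X.*; (1,1)=+0→XXOO/.OX.; (1,3)=+0→XXOO/..XO
ply 2, X at XXOO/O.X. | (1,1)=+0→XXOO/OXX.*; (1,3)=+0→XXOO/O.XX
ply 3, O at XXOO/OXX. | (1,3)=+0→XXOO/OXXO*
ply 4: XXOO/OXXO is terminal +0 (X); from XXOO/..X. depth 4

PV length from [XXOO/..X.]: 3 plies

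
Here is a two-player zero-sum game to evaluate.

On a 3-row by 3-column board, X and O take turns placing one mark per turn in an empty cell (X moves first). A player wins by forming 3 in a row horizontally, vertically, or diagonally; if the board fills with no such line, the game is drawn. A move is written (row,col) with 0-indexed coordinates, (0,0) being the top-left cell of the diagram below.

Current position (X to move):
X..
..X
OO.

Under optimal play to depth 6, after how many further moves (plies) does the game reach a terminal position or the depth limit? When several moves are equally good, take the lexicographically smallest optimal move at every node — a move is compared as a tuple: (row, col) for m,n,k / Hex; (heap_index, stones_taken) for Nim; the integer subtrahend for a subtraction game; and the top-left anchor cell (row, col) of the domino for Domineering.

[X../..X/OO.] X move#1: (0,1):-1/XX./..X/OO., (0,2):-1/X.X/..X/OO., (1,0):-1/X../X.X/OO., (1,1):-1/X../.XX/OO., (2,2):+1/X../..X/OOX*
[X../..X/OOX] O move#2: (0,1):-1/XO./..X/OOX*, (0,2):-1/X.O/..X/OOX, (1,0):-1/X../O.X/OOX, (1,1):-1/X../.OX/OOX
[XO./..X/OOX] X move#3: (0,2):+1/XOX/..X/OOX*, (1,0):-1/XO./X.X/OOX, (1,1):+1/XO./.XX/OOX
[XOX/..X/OOX] end (terminal -1, O#4); searched X../..X/OO. to 6

PV length from [X../..X/OO.]: 3 plies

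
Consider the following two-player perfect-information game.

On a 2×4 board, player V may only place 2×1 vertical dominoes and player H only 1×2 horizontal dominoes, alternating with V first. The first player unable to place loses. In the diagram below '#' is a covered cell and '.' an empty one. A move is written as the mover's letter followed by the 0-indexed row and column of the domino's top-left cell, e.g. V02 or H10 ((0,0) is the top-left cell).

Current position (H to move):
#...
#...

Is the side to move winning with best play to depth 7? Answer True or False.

H winning at [#.../#...]: True

[#.../#...] H move#1: H01:+1/###./#...*, H02:+1/#.##/#..., H11:+1/#.../###., H12:+1/#.../#.##
[###./#...] V move#2: V03:-1/####/#..#*
[####/#..#] H move#3: H11:+1/####/####*
[####/####] end (terminal -1, V#4); searched #.../#... to 7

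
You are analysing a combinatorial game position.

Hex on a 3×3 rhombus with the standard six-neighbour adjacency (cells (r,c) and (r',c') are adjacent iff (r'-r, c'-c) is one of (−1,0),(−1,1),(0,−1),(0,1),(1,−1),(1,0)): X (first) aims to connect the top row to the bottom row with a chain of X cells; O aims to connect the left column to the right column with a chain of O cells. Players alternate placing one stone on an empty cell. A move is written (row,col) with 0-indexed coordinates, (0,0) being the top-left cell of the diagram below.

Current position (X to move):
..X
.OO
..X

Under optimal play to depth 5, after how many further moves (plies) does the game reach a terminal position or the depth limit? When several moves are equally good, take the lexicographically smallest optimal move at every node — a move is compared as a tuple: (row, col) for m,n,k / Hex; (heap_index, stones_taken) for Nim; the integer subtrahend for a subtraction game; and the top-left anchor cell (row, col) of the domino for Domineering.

PV length from [..X/.OO/..X]: 4 plies

ply 1, X at ..X/.OO/..X | (0,0)=-1→X.X/.OO/..X*; (0,1)=-1→.XX/.OO/..X; (1,0)=-1→..X/XOO/..X; (2,0)=-1→..X/.OO/X.X; (2,1)=-1→..X/.OO/.XX
ply 2, O at X.X/.OO/..X | (0,1)=+1→XOX/.OO/..X*; (1,0)=+1→X.X/OOO/..X; (2,0)=+1→X.X/.OO/O.X; (2,1)=+1→X.X/.OO/.OX
ply 3, X at XOX/.OO/..X | (1,0)=-1→XOX/XOO/..X*; (2,0)=-1→XOX/.OO/X.X; (2,1)=-1→XOX/.OO/.XX
ply 4, O at XOX/XOO/..X | (2,0)=+1→XOX/XOO/O.X*; (2,1)=-1→XOX/XOO/.OX
ply 5: XOX/XOO/O.X is terminal -1 (X); from ..X/.OO/..X depth 5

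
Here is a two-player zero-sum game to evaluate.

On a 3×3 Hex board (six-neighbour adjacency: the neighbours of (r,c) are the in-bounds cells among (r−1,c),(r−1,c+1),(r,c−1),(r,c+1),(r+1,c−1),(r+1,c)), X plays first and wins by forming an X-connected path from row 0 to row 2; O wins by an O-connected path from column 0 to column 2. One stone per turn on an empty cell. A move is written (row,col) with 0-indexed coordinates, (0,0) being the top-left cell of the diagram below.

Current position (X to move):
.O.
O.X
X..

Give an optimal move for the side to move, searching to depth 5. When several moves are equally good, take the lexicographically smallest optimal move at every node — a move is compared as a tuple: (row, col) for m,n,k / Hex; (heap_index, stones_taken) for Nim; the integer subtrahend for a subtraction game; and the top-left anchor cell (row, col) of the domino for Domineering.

X's best at [.O./O.X/X..]: (0,2)

ply 1, X at .O./O.X/X.. | (0,0)=-1→XO./O.X/X..; (0,2)=+1→.OX/O.X/X..*; (1,1)=-1→.O./OXX/X..; (2,1)=-1→.O./O.X/XX.; (2,2)=-1→.O./O.X/X.X
ply 2, O at .OX/O.X/X.. | (0,0)=-1→OOX/O.X/X..*; (1,1)=-1→.OX/OOX/X..; (2,1)=-1→.OX/O.X/XO.; (2,2)=-1→.OX/O.X/X.O
ply 3, X at OOX/O.X/X.. | (1,1)=+1→OOX/OXX/X..*; (2,1)=+1→OOX/O.X/XX.; (2,2)=+1→OOX/O.X/X.X
ply 4: OOX/OXX/X.. is terminal -1 (O); from .O./O.X/X.. depth 5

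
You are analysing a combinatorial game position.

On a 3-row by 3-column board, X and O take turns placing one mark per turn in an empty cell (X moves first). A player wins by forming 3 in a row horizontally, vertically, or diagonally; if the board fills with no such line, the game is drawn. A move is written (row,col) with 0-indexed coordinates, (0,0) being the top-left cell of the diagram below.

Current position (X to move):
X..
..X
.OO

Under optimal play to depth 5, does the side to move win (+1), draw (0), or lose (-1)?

value(X../..X/.OO, X) = +1

p1 X@[X../..X/.OO]: (0,1)[XX./..X/.OO]-1 (0,2)[X.X/..X/.OO]-1 (1,0)[X../X.X/.OO]-1 (1,1)[X../.XX/.OO]-1 (2,0)[X../..X/XOO]+1*
p2 O@[X../..X/XOO]: (0,1)[XO./..X/XOO]-1* (0,2)[X.O/..X/XOO]-1 (1,0)[X../O.X/XOO]-1 (1,1)[X../.OX/XOO]-1
p3 X@[XO./..X/XOO]: (0,2)[XOX/..X/XOO]-1 (1,0)[XO./X.X/XOO]+1* (1,1)[XO./.XX/XOO]+1
p4 O@[XO./X.X/XOO] terminal -1; root [X../..X/.OO] d5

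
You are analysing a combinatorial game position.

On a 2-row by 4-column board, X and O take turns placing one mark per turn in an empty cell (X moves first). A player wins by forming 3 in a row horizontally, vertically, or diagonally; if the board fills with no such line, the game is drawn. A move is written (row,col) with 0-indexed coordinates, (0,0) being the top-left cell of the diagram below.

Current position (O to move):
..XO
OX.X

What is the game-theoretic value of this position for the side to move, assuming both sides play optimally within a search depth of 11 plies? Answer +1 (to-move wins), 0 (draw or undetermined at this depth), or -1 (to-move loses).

value(..XO/OX.X, O) = 0

ply 1, O at ..XO/OX.X | (0,0)=-1→O.XO/OX.X; (0,1)=-1→.OXO/OX.X; (1,2)=+0→..XO/OXOX*
ply 2, X at ..XO/OXOX | (0,0)=+0→X.XO/OXOX*; (0,1)=+0→.XXO/OXOX
ply 3, O at X.XO/OXOX | (0,1)=+0→XOXO/OXOX*
ply 4: XOXO/OXOX is terminal +0 (X); from ..XO/OX.X depth 11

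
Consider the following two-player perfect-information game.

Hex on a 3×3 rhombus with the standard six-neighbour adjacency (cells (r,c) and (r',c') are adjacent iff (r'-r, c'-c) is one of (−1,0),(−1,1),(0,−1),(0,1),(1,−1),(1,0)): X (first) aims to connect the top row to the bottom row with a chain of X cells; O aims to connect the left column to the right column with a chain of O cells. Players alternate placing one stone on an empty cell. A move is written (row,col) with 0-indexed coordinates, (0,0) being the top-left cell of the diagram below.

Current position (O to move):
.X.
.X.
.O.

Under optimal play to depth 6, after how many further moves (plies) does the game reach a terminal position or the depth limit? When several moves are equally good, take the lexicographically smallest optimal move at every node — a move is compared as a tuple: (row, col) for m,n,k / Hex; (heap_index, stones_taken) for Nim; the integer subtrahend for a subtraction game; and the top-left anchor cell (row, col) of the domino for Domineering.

ply 1, O at .X./.X./.O. | (0,0)=-1→OX./.X./.O.; (0,2)=-1→.XO/.X./.O.; (1,0)=-1→.X./OX./.O.; (1,2)=-1→.X./.XO/.O.; (2,0)=+1→.X./.X./OO.*; (2,2)=-1→.X./.X./.OO
ply 2, X at .X./.X./OO. | (0,0)=-1→XX./.X./OO.*; (0,2)=-1→.XX/.X./OO.; (1,0)=-1→.X./XX./OO.; (1,2)=-1→.X./.XX/OO.; (2,2)=-1→.X./.X./OOX
ply 3, O at XX./.X./OO. | (0,2)=+1→XXO/.X./OO.*; (1,0)=+1→XX./OX./OO.; (1,2)=+1→XX./.XO/OO.; (2,2)=+1→XX./.X./OOO
ply 4, X at XXO/.X./OO. | (1,0)=-1→XXO/XX./OO.*; (1,2)=-1→XXO/.XX/OO.; (2,2)=-1→XXO/.X./OOX
ply 5, O at XXO/XX./OO. | (1,2)=+1→XXO/XXO/OO.*; (2,2)=+1→XXO/XX./OOO
ply 6: XXO/XXO/OO. is terminal -1 (X); from .X./.X./.O. depth 6

PV length from [.X./.X./.O.]: 5 plies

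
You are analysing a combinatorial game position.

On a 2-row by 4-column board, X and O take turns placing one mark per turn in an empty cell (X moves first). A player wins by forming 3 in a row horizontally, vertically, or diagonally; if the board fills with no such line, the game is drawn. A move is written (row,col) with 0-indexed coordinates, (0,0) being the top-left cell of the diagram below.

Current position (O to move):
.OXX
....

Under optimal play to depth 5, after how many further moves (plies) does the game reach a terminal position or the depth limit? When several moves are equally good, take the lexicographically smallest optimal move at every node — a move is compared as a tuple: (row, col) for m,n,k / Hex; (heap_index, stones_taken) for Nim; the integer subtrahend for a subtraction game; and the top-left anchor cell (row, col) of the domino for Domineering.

ply 1, O at .OXX/.... | (0,0)=+0→OOXX/....*; (1,0)=+0→.OXX/O...; (1,1)=+0→.OXX/.O..; (1,2)=+0→.OXX/..O.; (1,3)=+0→.OXX/...O
ply 2, X at OOXX/.... | (1,0)=+0→OOXX/X...*; (1,1)=+0→OOXX/.X..; (1,2)=+0→OOXX/..X.; (1,3)=+0→OOXX/...X
ply 3, O at OOXX/X... | (1,1)=+0→OOXX/XO..*; (1,2)=+0→OOXX/X.O.; (1,3)=+0→OOXX/X..O
ply 4, X at OOXX/XO.. | (1,2)=+0→OOXX/XOX.*; (1,3)=+0→OOXX/XO.X
ply 5, O at OOXX/XOX. | (1,3)=+0→OOXX/XOXO*
ply 6: OOXX/XOXO is terminal +0 (X); from .OXX/.... depth 5

PV length from [.OXX/....]: 5 plies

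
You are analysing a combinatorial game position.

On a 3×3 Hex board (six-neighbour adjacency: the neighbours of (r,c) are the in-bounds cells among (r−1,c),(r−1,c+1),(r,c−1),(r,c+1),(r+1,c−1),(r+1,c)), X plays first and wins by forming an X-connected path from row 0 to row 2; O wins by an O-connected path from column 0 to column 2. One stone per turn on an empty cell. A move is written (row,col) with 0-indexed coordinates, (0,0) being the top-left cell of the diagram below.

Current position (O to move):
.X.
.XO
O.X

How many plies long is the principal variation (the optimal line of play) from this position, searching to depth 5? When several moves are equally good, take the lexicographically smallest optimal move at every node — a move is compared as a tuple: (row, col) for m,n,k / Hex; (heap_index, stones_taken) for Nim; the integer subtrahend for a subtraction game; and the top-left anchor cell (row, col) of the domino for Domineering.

PV length from [.X./.XO/O.X]: 1 ply

ply 1, O at .X./.XO/O.X | (0,0)=-1→OX./.XO/O.X; (0,2)=-1→.XO/.XO/O.X; (1,0)=-1→.X./OXO/O.X; (2,1)=+1→.X./.XO/OOX*
ply 2: .X./.XO/OOX is terminal -1 (X); from .X./.XO/O.X depth 5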